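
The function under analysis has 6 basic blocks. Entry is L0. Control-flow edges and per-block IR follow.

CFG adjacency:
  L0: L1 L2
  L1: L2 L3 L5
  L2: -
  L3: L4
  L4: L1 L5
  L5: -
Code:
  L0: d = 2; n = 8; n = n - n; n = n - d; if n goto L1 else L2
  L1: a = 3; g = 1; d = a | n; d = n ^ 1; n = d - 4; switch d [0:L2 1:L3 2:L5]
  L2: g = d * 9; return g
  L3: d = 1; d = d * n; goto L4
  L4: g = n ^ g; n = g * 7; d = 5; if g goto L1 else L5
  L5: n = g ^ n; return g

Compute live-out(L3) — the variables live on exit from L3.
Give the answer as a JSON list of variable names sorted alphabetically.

Answer: ["g", "n"]

Derivation:
def/use:
  L0: {d,n} / ∅
  L1: {a,d,g,n} / {n}
  L2: {g} / {d}
  L3: {d} / {n}
  L4: {d,g,n} / {g,n}
  L5: {n} / {g,n}

Live sets:
  L0: in=∅ out={d,n}
  L1: in={n} out={d,g,n}
  L2: in={d} out=∅
  L3: in={g,n} out={g,n}
  L4: in={g,n} out={g,n}
  L5: in={g,n} out=∅

live-out(L3) = ["g", "n"]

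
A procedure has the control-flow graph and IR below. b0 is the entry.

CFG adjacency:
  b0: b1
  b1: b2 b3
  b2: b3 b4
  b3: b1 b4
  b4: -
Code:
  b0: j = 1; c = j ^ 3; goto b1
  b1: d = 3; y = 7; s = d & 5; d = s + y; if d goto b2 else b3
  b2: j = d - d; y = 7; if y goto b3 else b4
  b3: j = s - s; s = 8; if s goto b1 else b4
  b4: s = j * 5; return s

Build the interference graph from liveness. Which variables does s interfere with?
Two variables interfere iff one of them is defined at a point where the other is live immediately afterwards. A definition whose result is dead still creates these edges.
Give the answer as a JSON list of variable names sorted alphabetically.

Per-block:
  b0: def={c,j} ue=∅
  b1: def={d,s,y} ue=∅
  b2: def={j,y} ue={d}
  b3: def={j,s} ue={s}
  b4: def={s} ue={j}

Live sets:
  live b0: ∅→∅
  live b1: ∅→{d,s}
  live b2: {d,s}→{j,s}
  live b3: {s}→{j}
  live b4: {j}→∅

Interfere edges:
  c↔∅
  d↔{s,y}
  j↔{s,y}
  s↔{d,j,y}
  y↔{d,j,s}

N(s) = ["d", "j", "y"]

Answer: ["d", "j", "y"]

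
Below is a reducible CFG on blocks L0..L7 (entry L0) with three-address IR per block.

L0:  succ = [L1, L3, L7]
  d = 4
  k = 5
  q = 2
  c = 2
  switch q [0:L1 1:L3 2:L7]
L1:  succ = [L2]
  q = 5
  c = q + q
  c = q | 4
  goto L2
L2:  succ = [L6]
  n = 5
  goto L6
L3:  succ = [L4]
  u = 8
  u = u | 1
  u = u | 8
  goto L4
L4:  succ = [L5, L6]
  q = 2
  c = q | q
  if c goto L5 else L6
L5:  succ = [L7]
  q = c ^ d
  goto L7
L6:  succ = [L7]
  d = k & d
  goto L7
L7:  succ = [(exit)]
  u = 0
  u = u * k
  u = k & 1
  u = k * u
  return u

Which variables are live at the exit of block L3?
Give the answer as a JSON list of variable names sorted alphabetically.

Answer: ["d", "k"]

Derivation:
Per-block:
  L0: {c,d,k,q} / ∅
  L1: {c,q} / ∅
  L2: {n} / ∅
  L3: {u} / ∅
  L4: {c,q} / ∅
  L5: {q} / {c,d}
  L6: {d} / {d,k}
  L7: {u} / {k}

Liveness:
  L0: in=∅ out={d,k}
  L1: in={d,k} out={d,k}
  L2: in={d,k} out={d,k}
  L3: in={d,k} out={d,k}
  L4: in={d,k} out={c,d,k}
  L5: in={c,d,k} out={k}
  L6: in={d,k} out={k}
  L7: in={k} out=∅

live-out(L3) = ["d", "k"]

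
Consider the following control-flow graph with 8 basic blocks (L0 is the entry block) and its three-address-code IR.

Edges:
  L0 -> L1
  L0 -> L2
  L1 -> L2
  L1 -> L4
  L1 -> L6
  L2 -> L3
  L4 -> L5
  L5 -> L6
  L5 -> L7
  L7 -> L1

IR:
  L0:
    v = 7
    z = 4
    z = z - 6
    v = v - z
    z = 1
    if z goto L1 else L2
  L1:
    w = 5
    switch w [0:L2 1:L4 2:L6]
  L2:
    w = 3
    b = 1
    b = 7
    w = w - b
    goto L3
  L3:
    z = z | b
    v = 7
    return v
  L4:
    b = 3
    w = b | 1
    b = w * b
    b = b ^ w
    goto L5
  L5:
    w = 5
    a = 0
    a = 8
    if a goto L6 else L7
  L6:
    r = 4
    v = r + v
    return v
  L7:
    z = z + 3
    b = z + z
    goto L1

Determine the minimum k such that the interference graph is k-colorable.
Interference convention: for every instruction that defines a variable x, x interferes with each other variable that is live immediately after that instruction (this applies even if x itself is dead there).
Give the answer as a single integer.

Per-block:
  L0: {v,z} / ∅
  L1: {w} / ∅
  L2: {b,w} / ∅
  L3: {v,z} / {b,z}
  L4: {b,w} / ∅
  L5: {a,w} / ∅
  L6: {r,v} / {v}
  L7: {b,z} / {z}

Backward fixpoint:
  L0: in=∅ out={v,z}
  L1: in={v,z} out={v,z}
  L2: in={z} out={b,z}
  L3: in={b,z} out=∅
  L4: in={v,z} out={v,z}
  L5: in={v,z} out={v,z}
  L6: in={v} out=∅
  L7: in={v,z} out={v,z}

Conflict graph:
  a↔{v,z}
  b↔{v,w,z}
  r↔{v}
  v↔{a,b,r,w,z}
  w↔{b,v,z}
  z↔{a,b,v,w}

Registers:
  lower bound: {b,v,w,z} mutually conflict ⇒ χ ≥ 4
  assign a→r2 b→r2 r→r1 v→r0 w→r3 z→r1 — no edge inside a register ⇒ χ ≤ 4
  χ = 4

Answer: 4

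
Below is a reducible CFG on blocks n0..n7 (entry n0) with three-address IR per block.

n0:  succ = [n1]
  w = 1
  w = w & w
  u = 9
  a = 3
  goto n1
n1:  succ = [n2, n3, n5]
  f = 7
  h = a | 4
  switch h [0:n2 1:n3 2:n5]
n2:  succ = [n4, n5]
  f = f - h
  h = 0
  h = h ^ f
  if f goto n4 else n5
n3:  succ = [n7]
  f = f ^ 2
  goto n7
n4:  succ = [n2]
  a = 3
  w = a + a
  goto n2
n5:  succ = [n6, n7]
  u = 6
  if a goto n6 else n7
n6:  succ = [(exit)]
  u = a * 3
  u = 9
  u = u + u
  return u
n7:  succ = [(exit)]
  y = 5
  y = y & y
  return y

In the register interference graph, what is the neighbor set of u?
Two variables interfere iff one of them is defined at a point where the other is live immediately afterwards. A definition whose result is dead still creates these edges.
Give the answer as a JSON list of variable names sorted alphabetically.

Answer: ["a"]

Analysis:
Per-block:
  n0: {a,u,w} / ∅
  n1: {f,h} / {a}
  n2: {f,h} / {f,h}
  n3: {f} / {f}
  n4: {a,w} / ∅
  n5: {u} / {a}
  n6: {u} / {a}
  n7: {y} / ∅

Backward fixpoint:
  n0: in=∅ out={a}
  n1: in={a} out={a,f,h}
  n2: in={a,f,h} out={a,f,h}
  n3: in={f} out=∅
  n4: in={f,h} out={a,f,h}
  n5: in={a} out={a}
  n6: in={a} out=∅
  n7: in=∅ out=∅

Interfere edges:
  a: {f,h,u,w}
  f: {a,h,w}
  h: {a,f,w}
  u: {a}
  w: {a,f,h}
  y: ∅

N(u) = ["a"]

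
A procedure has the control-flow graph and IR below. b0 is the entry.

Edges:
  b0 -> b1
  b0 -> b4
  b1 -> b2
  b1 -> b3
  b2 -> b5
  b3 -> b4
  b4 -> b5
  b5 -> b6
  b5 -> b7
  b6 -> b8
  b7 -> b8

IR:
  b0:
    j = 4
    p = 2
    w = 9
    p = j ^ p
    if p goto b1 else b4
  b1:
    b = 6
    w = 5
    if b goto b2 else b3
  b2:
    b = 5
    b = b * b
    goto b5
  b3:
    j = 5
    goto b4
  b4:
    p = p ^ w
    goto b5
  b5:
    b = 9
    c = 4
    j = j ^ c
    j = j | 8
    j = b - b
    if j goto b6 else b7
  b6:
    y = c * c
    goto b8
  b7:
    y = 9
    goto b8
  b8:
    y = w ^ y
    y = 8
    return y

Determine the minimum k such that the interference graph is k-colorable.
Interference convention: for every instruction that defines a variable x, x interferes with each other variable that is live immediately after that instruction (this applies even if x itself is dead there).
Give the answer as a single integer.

Answer: 4

Derivation:
Block summaries:
  b0 def {j,p,w} use ∅
  b1 def {b,w} use ∅
  b2 def {b} use ∅
  b3 def {j} use ∅
  b4 def {p} use {p,w}
  b5 def {b,c,j} use {j}
  b6 def {y} use {c}
  b7 def {y} use ∅
  b8 def {y} use {w,y}

Liveness:
  live b0: ∅→{j,p,w}
  live b1: {j,p}→{j,p,w}
  live b2: {j,w}→{j,w}
  live b3: {p,w}→{j,p,w}
  live b4: {j,p,w}→{j,w}
  live b5: {j,w}→{c,w}
  live b6: {c,w}→{w,y}
  live b7: {w}→{w,y}
  live b8: {w,y}→∅

Conflict graph:
  b — {c,j,p,w}
  c — {b,j,w}
  j — {b,c,p,w}
  p — {b,j,w}
  w — {b,c,j,p,y}
  y — {w}

Chromatic number:
  clique {b,c,j,w} ⇒ need ≥ 4
  4-colouring: r0={w}  r1={b,y}  r2={j}  r3={c,p}
  χ = 4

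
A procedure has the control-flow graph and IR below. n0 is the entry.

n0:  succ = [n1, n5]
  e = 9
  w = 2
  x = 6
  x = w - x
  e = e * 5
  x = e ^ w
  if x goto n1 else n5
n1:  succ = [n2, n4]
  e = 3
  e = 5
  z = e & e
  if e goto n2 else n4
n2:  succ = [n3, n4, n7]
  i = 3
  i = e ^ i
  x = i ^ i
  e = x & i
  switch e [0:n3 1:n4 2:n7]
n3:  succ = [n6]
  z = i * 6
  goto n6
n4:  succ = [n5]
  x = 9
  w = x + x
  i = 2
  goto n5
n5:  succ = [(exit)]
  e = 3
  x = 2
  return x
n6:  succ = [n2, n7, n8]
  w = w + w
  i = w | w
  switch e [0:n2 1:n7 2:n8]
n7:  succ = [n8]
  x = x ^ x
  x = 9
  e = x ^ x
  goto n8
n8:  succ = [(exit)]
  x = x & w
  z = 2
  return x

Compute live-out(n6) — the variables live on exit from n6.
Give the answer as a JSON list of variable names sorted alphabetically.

Per-block:
  n0: def={e,w,x} ue=∅
  n1: def={e,z} ue=∅
  n2: def={e,i,x} ue={e}
  n3: def={z} ue={i}
  n4: def={i,w,x} ue=∅
  n5: def={e,x} ue=∅
  n6: def={i,w} ue={e,w}
  n7: def={e,x} ue={x}
  n8: def={x,z} ue={w,x}

Liveness:
  n0: in=∅ out={w}
  n1: in={w} out={e,w}
  n2: in={e,w} out={e,i,w,x}
  n3: in={e,i,w,x} out={e,w,x}
  n4: in=∅ out=∅
  n5: in=∅ out=∅
  n6: in={e,w,x} out={e,w,x}
  n7: in={w,x} out={w,x}
  n8: in={w,x} out=∅

live-out(n6) = ["e", "w", "x"]

Answer: ["e", "w", "x"]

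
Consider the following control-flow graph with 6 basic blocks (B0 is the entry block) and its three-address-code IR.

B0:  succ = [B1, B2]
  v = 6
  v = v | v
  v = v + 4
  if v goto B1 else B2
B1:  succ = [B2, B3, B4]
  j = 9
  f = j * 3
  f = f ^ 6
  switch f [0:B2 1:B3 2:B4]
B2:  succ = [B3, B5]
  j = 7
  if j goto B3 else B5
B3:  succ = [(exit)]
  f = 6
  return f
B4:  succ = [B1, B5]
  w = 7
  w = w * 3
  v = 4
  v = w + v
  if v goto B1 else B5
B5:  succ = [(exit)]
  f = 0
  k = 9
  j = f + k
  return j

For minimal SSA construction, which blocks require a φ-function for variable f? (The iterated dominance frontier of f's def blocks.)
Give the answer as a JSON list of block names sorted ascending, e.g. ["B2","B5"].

idom tree: B1←B0 B2←B0 B3←B0 B4←B1 B5←B0
Dom∩ at merges:
  B1: preds {B0,B4}: {B0} ∩ {B0,B1,B4} = {B0}; idom=B0
  B2: preds {B0,B1}: {B0} ∩ {B0,B1} = {B0}; idom=B0
  B3: preds {B1,B2}: {B0,B1} ∩ {B0,B2} = {B0}; idom=B0
  B5: preds {B2,B4}: {B0,B2} ∩ {B0,B1,B4} = {B0}; idom=B0

DF walk-up:
  B1←B0: walk · to B0
  B1←B4: walk B4→B1 to B0
  B2←B0: walk · to B0
  B2←B1: walk B1 to B0
  B3←B1: walk B1 to B0
  B3←B2: walk B2 to B0
  B5←B2: walk B2 to B0
  B5←B4: walk B4→B1 to B0
  B0 → ∅
  B1 → {B1,B2,B3,B5}
  B2 → {B3,B5}
  B3 → ∅
  B4 → {B1,B5}
  B5 → ∅

φ for f: defs {B1,B3,B5}
  DF⁺ = {B1,B2,B3,B5}

Answer: ["B1", "B2", "B3", "B5"]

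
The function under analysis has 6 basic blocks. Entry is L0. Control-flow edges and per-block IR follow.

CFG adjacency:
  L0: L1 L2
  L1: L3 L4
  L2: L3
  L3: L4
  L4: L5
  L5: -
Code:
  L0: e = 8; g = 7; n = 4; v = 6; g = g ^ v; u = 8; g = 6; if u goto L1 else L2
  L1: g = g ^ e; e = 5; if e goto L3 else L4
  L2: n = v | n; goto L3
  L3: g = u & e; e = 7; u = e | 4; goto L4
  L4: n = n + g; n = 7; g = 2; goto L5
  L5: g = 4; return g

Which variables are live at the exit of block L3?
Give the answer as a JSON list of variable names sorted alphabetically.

Per-block:
  L0: {e,g,n,u,v} / ∅
  L1: {e,g} / {e,g}
  L2: {n} / {n,v}
  L3: {e,g,u} / {e,u}
  L4: {g,n} / {g,n}
  L5: {g} / ∅

Live sets:
  L0 li=∅ lo={e,g,n,u,v}
  L1 li={e,g,n,u} lo={e,g,n,u}
  L2 li={e,n,u,v} lo={e,n,u}
  L3 li={e,n,u} lo={g,n}
  L4 li={g,n} lo=∅
  L5 li=∅ lo=∅

live-out(L3) = ["g", "n"]

Answer: ["g", "n"]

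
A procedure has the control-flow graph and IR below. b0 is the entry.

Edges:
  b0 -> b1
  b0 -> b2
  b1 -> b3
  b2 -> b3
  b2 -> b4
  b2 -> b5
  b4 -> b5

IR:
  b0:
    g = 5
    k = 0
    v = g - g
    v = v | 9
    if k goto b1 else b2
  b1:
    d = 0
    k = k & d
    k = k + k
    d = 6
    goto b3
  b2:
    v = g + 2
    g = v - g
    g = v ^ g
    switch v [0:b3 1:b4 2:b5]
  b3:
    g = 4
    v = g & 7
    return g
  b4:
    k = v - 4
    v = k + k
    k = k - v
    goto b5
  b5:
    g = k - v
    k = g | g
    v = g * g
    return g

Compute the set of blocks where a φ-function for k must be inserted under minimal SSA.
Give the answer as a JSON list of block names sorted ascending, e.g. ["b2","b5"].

Answer: ["b3", "b5"]

Working:
idom tree: b1←b0 b2←b0 b3←b0 b4←b2 b5←b2
Dom at joins:
  b3: preds {b1,b2}: {b0,b1} ∩ {b0,b2} = {b0}; idom=b0
  b5: preds {b2,b4}: {b0,b2} ∩ {b0,b2,b4} = {b0,b2}; idom=b2

DF walk-up:
  b3←b1: walk b1 to b0
  b3←b2: walk b2 to b0
  b5←b2: walk · to b2
  b5←b4: walk b4 to b2
  DF(b0)=∅
  DF(b1)={b3}
  DF(b2)={b3}
  DF(b3)=∅
  DF(b4)={b5}
  DF(b5)=∅

φ for k: defs {b0,b1,b4,b5}
  DF⁺ = {b3,b5}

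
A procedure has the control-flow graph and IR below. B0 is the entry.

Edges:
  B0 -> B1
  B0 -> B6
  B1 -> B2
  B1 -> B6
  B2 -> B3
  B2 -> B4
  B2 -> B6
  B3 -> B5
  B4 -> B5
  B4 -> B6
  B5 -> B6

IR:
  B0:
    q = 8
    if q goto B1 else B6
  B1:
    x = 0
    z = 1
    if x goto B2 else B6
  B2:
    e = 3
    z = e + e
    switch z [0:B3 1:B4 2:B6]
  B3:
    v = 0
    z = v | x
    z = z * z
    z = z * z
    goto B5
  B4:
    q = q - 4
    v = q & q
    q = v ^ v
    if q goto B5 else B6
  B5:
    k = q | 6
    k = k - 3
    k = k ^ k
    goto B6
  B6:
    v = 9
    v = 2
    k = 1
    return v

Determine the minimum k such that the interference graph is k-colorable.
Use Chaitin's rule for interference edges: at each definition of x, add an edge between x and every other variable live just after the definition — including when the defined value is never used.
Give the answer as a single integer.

Block summaries:
  B0 def {q} use ∅
  B1 def {x,z} use ∅
  B2 def {e,z} use ∅
  B3 def {v,z} use {x}
  B4 def {q,v} use {q}
  B5 def {k} use {q}
  B6 def {k,v} use ∅

Live sets:
  B0 li=∅ lo={q}
  B1 li={q} lo={q,x}
  B2 li={q,x} lo={q,x}
  B3 li={q,x} lo={q}
  B4 li={q} lo={q}
  B5 li={q} lo=∅
  B6 li=∅ lo=∅

Interference:
  e: {q,x}
  k: {v}
  q: {e,v,x,z}
  v: {k,q,x}
  x: {e,q,v,z}
  z: {q,x}

Chromatic number:
  lower bound: {e,q,x} mutually conflict ⇒ χ ≥ 3
  assign e→r2 k→r0 q→r0 v→r2 x→r1 z→r2 — no edge inside a register ⇒ χ ≤ 3
  χ = 3

Answer: 3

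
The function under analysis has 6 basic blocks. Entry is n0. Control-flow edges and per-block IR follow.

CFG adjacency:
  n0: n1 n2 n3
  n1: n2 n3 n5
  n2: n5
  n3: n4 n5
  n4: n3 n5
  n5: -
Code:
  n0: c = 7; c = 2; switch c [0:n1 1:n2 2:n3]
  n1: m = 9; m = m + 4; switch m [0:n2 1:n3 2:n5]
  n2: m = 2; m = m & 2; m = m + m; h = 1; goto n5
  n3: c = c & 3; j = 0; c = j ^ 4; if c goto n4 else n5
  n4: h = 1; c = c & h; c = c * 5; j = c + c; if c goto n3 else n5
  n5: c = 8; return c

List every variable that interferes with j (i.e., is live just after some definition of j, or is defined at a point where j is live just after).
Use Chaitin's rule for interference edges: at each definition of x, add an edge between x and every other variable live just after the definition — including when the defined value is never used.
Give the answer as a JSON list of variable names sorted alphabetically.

def/use:
  n0: {c} / ∅
  n1: {m} / ∅
  n2: {h,m} / ∅
  n3: {c,j} / {c}
  n4: {c,h,j} / {c}
  n5: {c} / ∅

Backward fixpoint:
  live n0: ∅→{c}
  live n1: {c}→{c}
  live n2: ∅→∅
  live n3: {c}→{c}
  live n4: {c}→{c}
  live n5: ∅→∅

Conflict graph:
  c: {h,j,m}
  h: {c}
  j: {c}
  m: {c}

N(j) = ["c"]

Answer: ["c"]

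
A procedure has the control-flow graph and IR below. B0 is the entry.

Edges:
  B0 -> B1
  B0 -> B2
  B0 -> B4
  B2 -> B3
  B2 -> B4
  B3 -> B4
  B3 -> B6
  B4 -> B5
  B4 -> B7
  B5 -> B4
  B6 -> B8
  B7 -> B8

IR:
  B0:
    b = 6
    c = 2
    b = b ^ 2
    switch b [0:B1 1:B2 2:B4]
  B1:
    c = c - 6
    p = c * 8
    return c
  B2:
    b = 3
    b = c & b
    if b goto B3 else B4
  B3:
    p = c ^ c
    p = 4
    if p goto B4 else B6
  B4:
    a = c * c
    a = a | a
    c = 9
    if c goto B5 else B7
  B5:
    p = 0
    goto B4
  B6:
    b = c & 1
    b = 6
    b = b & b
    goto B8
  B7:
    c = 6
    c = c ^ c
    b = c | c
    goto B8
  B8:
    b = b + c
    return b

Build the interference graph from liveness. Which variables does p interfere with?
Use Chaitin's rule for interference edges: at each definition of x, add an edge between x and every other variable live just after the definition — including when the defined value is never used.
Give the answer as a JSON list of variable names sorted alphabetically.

Answer: ["c"]

Derivation:
Block summaries:
  B0 def {b,c} use ∅
  B1 def {c,p} use {c}
  B2 def {b} use {c}
  B3 def {p} use {c}
  B4 def {a,c} use {c}
  B5 def {p} use ∅
  B6 def {b} use {c}
  B7 def {b,c} use ∅
  B8 def {b} use {b,c}

Backward fixpoint:
  B0: in=∅ out={c}
  B1: in={c} out=∅
  B2: in={c} out={c}
  B3: in={c} out={c}
  B4: in={c} out={c}
  B5: in={c} out={c}
  B6: in={c} out={b,c}
  B7: in=∅ out={b,c}
  B8: in={b,c} out=∅

Interference:
  a: ∅
  b: {c}
  c: {b,p}
  p: {c}

N(p) = ["c"]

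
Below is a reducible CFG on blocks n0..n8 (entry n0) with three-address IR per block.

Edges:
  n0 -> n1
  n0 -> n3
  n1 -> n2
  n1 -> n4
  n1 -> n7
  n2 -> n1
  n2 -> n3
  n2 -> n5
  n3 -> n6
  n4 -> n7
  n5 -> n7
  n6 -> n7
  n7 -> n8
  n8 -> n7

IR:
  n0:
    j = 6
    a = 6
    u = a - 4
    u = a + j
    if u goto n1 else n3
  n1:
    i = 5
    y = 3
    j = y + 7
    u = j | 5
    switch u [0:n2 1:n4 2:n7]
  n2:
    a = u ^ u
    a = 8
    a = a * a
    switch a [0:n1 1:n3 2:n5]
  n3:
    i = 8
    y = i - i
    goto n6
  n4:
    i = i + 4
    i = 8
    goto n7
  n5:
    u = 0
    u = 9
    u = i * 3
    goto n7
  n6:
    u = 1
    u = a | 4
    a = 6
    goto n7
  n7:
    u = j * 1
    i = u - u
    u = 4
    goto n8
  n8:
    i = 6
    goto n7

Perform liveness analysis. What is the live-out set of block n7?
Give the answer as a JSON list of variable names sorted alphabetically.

Answer: ["j"]

Derivation:
Block summaries:
  n0 def {a,j,u} use ∅
  n1 def {i,j,u,y} use ∅
  n2 def {a} use {u}
  n3 def {i,y} use ∅
  n4 def {i} use {i}
  n5 def {u} use {i}
  n6 def {a,u} use {a}
  n7 def {i,u} use {j}
  n8 def {i} use ∅

Liveness:
  n0 li=∅ lo={a,j}
  n1 li=∅ lo={i,j,u}
  n2 li={i,j,u} lo={a,i,j}
  n3 li={a,j} lo={a,j}
  n4 li={i,j} lo={j}
  n5 li={i,j} lo={j}
  n6 li={a,j} lo={j}
  n7 li={j} lo={j}
  n8 li={j} lo={j}

live-out(n7) = ["j"]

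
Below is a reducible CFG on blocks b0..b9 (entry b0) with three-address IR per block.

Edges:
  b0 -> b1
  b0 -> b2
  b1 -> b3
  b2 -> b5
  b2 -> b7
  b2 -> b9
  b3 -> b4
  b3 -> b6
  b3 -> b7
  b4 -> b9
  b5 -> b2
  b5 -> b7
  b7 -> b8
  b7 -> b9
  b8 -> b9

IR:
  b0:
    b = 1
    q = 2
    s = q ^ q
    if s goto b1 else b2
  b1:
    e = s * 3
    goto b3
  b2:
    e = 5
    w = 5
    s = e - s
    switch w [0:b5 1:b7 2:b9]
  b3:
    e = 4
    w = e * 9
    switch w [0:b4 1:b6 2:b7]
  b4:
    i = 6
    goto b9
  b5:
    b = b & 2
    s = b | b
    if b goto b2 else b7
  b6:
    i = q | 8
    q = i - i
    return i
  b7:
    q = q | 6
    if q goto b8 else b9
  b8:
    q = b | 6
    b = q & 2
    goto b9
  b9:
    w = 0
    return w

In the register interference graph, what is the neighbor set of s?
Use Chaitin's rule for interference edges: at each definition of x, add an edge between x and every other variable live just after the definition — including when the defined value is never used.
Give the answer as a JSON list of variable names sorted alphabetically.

def/use:
  b0 def {b,q,s} use ∅
  b1 def {e} use {s}
  b2 def {e,s,w} use {s}
  b3 def {e,w} use ∅
  b4 def {i} use ∅
  b5 def {b,s} use {b}
  b6 def {i,q} use {q}
  b7 def {q} use {q}
  b8 def {b,q} use {b}
  b9 def {w} use ∅

Live sets:
  b0: in=∅ out={b,q,s}
  b1: in={b,q,s} out={b,q}
  b2: in={b,q,s} out={b,q}
  b3: in={b,q} out={b,q}
  b4: in=∅ out=∅
  b5: in={b,q} out={b,q,s}
  b6: in={q} out=∅
  b7: in={b,q} out={b}
  b8: in={b} out=∅
  b9: in=∅ out=∅

Interfere edges:
  b — {e,q,s,w}
  e — {b,q,s,w}
  i — {q}
  q — {b,e,i,s,w}
  s — {b,e,q,w}
  w — {b,e,q,s}

N(s) = ["b", "e", "q", "w"]

Answer: ["b", "e", "q", "w"]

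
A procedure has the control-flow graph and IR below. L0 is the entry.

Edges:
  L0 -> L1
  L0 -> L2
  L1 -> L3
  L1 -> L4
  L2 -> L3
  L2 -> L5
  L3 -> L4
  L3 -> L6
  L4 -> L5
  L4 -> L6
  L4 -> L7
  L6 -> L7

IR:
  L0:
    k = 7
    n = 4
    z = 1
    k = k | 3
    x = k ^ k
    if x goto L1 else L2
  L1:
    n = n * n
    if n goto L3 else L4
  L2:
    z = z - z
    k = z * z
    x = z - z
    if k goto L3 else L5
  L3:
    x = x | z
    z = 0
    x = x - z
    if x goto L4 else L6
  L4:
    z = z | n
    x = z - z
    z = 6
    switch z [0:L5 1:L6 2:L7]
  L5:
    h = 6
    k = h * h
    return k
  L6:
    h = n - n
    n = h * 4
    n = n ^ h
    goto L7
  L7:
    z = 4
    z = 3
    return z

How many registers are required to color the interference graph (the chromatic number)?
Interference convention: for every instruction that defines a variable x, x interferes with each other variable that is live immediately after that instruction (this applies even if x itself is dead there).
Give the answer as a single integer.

Answer: 4

Analysis:
Per-block:
  L0: def={k,n,x,z} ue=∅
  L1: def={n} ue={n}
  L2: def={k,x,z} ue={z}
  L3: def={x,z} ue={x,z}
  L4: def={x,z} ue={n,z}
  L5: def={h,k} ue=∅
  L6: def={h,n} ue={n}
  L7: def={z} ue=∅

Live sets:
  L0: in=∅ out={n,x,z}
  L1: in={n,x,z} out={n,x,z}
  L2: in={n,z} out={n,x,z}
  L3: in={n,x,z} out={n,z}
  L4: in={n,z} out={n}
  L5: in=∅ out=∅
  L6: in={n} out=∅
  L7: in=∅ out=∅

Conflict graph:
  h: {n}
  k: {n,x,z}
  n: {h,k,x,z}
  x: {k,n,z}
  z: {k,n,x}

Colouring:
  lower bound: {k,n,x,z} mutually conflict ⇒ χ ≥ 4
  assign h→r1 k→r1 n→r0 x→r2 z→r3 — no edge inside a register ⇒ χ ≤ 4
  χ = 4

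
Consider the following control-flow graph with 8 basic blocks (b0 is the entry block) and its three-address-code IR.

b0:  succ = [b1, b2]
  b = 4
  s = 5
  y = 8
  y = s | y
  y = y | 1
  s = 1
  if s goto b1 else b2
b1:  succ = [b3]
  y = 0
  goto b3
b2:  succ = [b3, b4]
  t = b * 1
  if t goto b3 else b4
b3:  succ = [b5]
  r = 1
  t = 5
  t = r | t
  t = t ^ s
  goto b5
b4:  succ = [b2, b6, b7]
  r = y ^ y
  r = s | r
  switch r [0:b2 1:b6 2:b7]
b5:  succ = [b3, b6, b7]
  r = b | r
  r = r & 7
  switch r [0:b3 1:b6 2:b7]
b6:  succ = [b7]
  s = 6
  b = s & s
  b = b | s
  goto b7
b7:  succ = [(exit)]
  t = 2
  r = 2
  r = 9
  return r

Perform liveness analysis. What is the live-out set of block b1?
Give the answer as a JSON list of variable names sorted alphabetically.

Answer: ["b", "s"]

Analysis:
Block summaries:
  b0 def {b,s,y} use ∅
  b1 def {y} use ∅
  b2 def {t} use {b}
  b3 def {r,t} use {s}
  b4 def {r} use {s,y}
  b5 def {r} use {b,r}
  b6 def {b,s} use ∅
  b7 def {r,t} use ∅

Liveness:
  live b0: ∅→{b,s,y}
  live b1: {b,s}→{b,s}
  live b2: {b,s,y}→{b,s,y}
  live b3: {b,s}→{b,r,s}
  live b4: {b,s,y}→{b,s,y}
  live b5: {b,r,s}→{b,s}
  live b6: ∅→∅
  live b7: ∅→∅

live-out(b1) = ["b", "s"]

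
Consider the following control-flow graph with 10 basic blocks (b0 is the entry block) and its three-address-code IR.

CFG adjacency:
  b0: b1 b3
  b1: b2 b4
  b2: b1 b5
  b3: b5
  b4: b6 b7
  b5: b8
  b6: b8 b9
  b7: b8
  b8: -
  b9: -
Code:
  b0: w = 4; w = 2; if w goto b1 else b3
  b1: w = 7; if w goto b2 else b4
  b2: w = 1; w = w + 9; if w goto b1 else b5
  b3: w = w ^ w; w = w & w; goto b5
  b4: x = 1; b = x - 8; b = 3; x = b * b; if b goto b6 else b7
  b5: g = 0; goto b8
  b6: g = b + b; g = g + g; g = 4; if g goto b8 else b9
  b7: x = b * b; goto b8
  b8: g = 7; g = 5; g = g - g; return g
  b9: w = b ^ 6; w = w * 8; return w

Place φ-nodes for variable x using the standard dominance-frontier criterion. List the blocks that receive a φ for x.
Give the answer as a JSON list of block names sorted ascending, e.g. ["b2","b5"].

Answer: ["b8"]

Working:
idom tree: b1←b0 b2←b1 b3←b0 b4←b1 b5←b0 b6←b4 b7←b4 b8←b0 b9←b6
Join-block Dom:
  b1: preds {b0,b2}: {b0} ∩ {b0,b1,b2} = {b0}; idom=b0
  b5: preds {b2,b3}: {b0,b1,b2} ∩ {b0,b3} = {b0}; idom=b0
  b8: preds {b5,b6,b7}: {b0,b5} ∩ {b0,b1,b4,b6} ∩ {b0,b1,b4,b7} = {b0}; idom=b0

Frontier:
  join b1 pred b0: · stop@b0
  join b1 pred b2: b2→b1 stop@b0
  join b5 pred b2: b2→b1 stop@b0
  join b5 pred b3: b3 stop@b0
  join b8 pred b5: b5 stop@b0
  join b8 pred b6: b6→b4→b1 stop@b0
  join b8 pred b7: b7→b4→b1 stop@b0
  b0 → ∅
  b1 → {b1,b5,b8}
  b2 → {b1,b5}
  b3 → {b5}
  b4 → {b8}
  b5 → {b8}
  b6 → {b8}
  b7 → {b8}
  b8 → ∅
  b9 → ∅

φ for x: defs {b4,b7}
  DF⁺ = {b8}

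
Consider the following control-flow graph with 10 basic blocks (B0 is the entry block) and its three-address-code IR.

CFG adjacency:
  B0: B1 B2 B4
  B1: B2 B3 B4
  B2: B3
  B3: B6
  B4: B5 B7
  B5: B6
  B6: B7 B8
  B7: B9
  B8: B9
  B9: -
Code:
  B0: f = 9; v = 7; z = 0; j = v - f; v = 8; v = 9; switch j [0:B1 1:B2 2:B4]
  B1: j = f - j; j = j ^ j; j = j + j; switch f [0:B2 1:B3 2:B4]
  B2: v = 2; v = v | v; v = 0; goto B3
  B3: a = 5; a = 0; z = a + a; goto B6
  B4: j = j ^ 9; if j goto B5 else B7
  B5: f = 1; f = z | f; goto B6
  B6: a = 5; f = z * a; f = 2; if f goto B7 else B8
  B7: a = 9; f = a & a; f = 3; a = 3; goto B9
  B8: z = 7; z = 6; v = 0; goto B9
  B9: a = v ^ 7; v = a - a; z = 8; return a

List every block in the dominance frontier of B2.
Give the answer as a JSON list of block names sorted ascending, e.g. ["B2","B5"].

Answer: ["B3"]

Working:
idom tree: B1←B0 B2←B0 B3←B0 B4←B0 B5←B4 B6←B0 B7←B0 B8←B6 B9←B0
Dom at joins:
  B2: preds {B0,B1}: {B0} ∩ {B0,B1} = {B0}; idom=B0
  B3: preds {B1,B2}: {B0,B1} ∩ {B0,B2} = {B0}; idom=B0
  B4: preds {B0,B1}: {B0} ∩ {B0,B1} = {B0}; idom=B0
  B6: preds {B3,B5}: {B0,B3} ∩ {B0,B4,B5} = {B0}; idom=B0
  B7: preds {B4,B6}: {B0,B4} ∩ {B0,B6} = {B0}; idom=B0
  B9: preds {B7,B8}: {B0,B7} ∩ {B0,B6,B8} = {B0}; idom=B0

DF walk-up:
  B2←B0: walk · to B0
  B2←B1: walk B1 to B0
  B3←B1: walk B1 to B0
  B3←B2: walk B2 to B0
  B4←B0: walk · to B0
  B4←B1: walk B1 to B0
  B6←B3: walk B3 to B0
  B6←B5: walk B5→B4 to B0
  B7←B4: walk B4 to B0
  B7←B6: walk B6 to B0
  B9←B7: walk B7 to B0
  B9←B8: walk B8→B6 to B0
  B0 → ∅
  B1 → {B2,B3,B4}
  B2 → {B3}
  B3 → {B6}
  B4 → {B6,B7}
  B5 → {B6}
  B6 → {B7,B9}
  B7 → {B9}
  B8 → {B9}
  B9 → ∅

DF(B2) = ["B3"]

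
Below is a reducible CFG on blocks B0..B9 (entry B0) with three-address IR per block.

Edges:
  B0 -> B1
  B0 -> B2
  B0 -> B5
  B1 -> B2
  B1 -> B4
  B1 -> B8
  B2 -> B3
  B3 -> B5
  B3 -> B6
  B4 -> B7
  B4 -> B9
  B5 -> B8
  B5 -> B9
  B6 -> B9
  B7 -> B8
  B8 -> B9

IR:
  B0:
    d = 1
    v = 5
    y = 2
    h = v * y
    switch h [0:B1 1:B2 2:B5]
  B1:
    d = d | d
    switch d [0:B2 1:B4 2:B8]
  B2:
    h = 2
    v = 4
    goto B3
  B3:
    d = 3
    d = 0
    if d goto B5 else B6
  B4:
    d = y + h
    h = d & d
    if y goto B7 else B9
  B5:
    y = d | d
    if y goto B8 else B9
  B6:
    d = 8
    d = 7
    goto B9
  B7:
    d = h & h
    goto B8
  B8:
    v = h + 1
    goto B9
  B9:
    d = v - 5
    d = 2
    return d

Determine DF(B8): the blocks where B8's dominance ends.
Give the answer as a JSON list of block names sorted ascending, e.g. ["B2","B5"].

Answer: ["B9"]

Working:
idom tree: B1←B0 B2←B0 B3←B2 B4←B1 B5←B0 B6←B3 B7←B4 B8←B0 B9←B0
Dom∩ at merges:
  B2: preds {B0,B1}: {B0} ∩ {B0,B1} = {B0}; idom=B0
  B5: preds {B0,B3}: {B0} ∩ {B0,B2,B3} = {B0}; idom=B0
  B8: preds {B1,B5,B7}: {B0,B1} ∩ {B0,B5} ∩ {B0,B1,B4,B7} = {B0}; idom=B0
  B9: preds {B4,B5,B6,B8}: {B0,B1,B4} ∩ {B0,B5} ∩ {B0,B2,B3,B6} ∩ {B0,B8} = {B0}; idom=B0

Frontier:
  B2←B0: walk · to B0
  B2←B1: walk B1 to B0
  B5←B0: walk · to B0
  B5←B3: walk B3→B2 to B0
  B8←B1: walk B1 to B0
  B8←B5: walk B5 to B0
  B8←B7: walk B7→B4→B1 to B0
  B9←B4: walk B4→B1 to B0
  B9←B5: walk B5 to B0
  B9←B6: walk B6→B3→B2 to B0
  B9←B8: walk B8 to B0
  B0 → ∅
  B1 → {B2,B8,B9}
  B2 → {B5,B9}
  B3 → {B5,B9}
  B4 → {B8,B9}
  B5 → {B8,B9}
  B6 → {B9}
  B7 → {B8}
  B8 → {B9}
  B9 → ∅

DF(B8) = ["B9"]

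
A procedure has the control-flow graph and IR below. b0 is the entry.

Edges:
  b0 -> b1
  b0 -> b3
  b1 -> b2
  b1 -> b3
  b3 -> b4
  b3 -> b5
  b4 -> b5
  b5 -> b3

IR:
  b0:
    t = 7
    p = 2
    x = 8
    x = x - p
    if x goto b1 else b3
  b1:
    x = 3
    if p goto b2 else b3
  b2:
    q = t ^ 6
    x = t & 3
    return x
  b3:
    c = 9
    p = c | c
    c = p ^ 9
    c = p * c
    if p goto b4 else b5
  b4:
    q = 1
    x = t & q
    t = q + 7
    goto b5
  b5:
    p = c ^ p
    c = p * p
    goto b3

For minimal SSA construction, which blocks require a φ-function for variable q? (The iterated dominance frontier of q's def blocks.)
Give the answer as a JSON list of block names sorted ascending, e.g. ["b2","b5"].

idom tree: b1←b0 b2←b1 b3←b0 b4←b3 b5←b3
Dom∩ at merges:
  b3: preds {b0,b1,b5}: {b0} ∩ {b0,b1} ∩ {b0,b3,b5} = {b0}; idom=b0
  b5: preds {b3,b4}: {b0,b3} ∩ {b0,b3,b4} = {b0,b3}; idom=b3

DF derivation:
  join b3 pred b0: · stop@b0
  join b3 pred b1: b1 stop@b0
  join b3 pred b5: b5→b3 stop@b0
  join b5 pred b3: · stop@b3
  join b5 pred b4: b4 stop@b3
  b0: DF=∅
  b1: DF={b3}
  b2: DF=∅
  b3: DF={b3}
  b4: DF={b5}
  b5: DF={b3}

φ for q: defs {b2,b4}
  DF⁺ = {b3,b5}

Answer: ["b3", "b5"]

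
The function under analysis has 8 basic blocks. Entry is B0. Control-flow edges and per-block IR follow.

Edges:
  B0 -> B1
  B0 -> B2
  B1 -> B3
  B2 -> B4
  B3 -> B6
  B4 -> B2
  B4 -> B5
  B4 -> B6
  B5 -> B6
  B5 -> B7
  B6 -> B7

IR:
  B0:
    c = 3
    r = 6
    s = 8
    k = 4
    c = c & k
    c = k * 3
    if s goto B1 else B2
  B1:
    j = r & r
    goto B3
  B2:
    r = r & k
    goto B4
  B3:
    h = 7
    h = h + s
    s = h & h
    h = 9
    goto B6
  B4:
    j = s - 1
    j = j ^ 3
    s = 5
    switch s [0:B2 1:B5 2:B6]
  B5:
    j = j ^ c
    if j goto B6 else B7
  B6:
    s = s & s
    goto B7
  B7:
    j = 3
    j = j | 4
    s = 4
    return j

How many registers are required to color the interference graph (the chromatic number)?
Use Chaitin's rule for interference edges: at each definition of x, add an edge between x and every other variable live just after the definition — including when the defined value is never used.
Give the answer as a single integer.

Per-block:
  B0: def={c,k,r,s} ue=∅
  B1: def={j} ue={r}
  B2: def={r} ue={k,r}
  B3: def={h,s} ue={s}
  B4: def={j,s} ue={s}
  B5: def={j} ue={c,j}
  B6: def={s} ue={s}
  B7: def={j,s} ue=∅

Live sets:
  B0 li=∅ lo={c,k,r,s}
  B1 li={r,s} lo={s}
  B2 li={c,k,r,s} lo={c,k,r,s}
  B3 li={s} lo={s}
  B4 li={c,k,r,s} lo={c,j,k,r,s}
  B5 li={c,j,s} lo={s}
  B6 li={s} lo=∅
  B7 li=∅ lo=∅

Interference:
  c — {j,k,r,s}
  h — {s}
  j — {c,k,r,s}
  k — {c,j,r,s}
  r — {c,j,k,s}
  s — {c,h,j,k,r}

Colouring:
  {c,j,k,r,s} pairwise interfere (5-clique) ⇒ χ ≥ 5
  5-colouring: R0={s}  R1={c,h}  R2={j}  R3={k}  R4={r}
  χ = 5

Answer: 5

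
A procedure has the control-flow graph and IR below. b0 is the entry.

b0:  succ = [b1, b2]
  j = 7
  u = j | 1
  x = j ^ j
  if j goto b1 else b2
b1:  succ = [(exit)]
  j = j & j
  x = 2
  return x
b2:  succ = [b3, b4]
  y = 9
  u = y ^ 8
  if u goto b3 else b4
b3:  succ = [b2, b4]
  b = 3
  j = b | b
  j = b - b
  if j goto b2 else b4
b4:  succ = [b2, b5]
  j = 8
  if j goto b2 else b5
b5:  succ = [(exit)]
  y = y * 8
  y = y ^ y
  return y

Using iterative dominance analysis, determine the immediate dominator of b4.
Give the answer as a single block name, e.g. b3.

idom tree: b1←b0 b2←b0 b3←b2 b4←b2 b5←b4
Dom at joins:
  b2: preds {b0,b3,b4}: {b0} ∩ {b0,b2,b3} ∩ {b0,b2,b4} = {b0}; idom=b0
  b4: preds {b2,b3}: {b0,b2} ∩ {b0,b2,b3} = {b0,b2}; idom=b2

idom(b4) = b2

Answer: b2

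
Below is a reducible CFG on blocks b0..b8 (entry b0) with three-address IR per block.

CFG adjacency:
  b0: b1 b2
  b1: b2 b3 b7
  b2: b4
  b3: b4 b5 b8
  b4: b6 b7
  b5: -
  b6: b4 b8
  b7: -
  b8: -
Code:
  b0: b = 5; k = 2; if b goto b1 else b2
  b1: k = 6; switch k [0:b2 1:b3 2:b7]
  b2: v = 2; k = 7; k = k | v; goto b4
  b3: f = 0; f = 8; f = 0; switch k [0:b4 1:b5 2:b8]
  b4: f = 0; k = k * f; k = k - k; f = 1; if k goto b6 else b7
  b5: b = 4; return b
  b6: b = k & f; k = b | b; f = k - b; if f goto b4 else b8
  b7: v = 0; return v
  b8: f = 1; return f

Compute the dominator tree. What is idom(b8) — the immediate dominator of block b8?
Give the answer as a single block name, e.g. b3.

Answer: b0

Working:
idom tree: b1←b0 b2←b0 b3←b1 b4←b0 b5←b3 b6←b4 b7←b0 b8←b0
Join-block Dom:
  b2: preds {b0,b1}: {b0} ∩ {b0,b1} = {b0}; idom=b0
  b4: preds {b2,b3,b6}: {b0,b2} ∩ {b0,b1,b3} ∩ {b0,b4,b6} = {b0}; idom=b0
  b7: preds {b1,b4}: {b0,b1} ∩ {b0,b4} = {b0}; idom=b0
  b8: preds {b3,b6}: {b0,b1,b3} ∩ {b0,b4,b6} = {b0}; idom=b0

idom(b8) = b0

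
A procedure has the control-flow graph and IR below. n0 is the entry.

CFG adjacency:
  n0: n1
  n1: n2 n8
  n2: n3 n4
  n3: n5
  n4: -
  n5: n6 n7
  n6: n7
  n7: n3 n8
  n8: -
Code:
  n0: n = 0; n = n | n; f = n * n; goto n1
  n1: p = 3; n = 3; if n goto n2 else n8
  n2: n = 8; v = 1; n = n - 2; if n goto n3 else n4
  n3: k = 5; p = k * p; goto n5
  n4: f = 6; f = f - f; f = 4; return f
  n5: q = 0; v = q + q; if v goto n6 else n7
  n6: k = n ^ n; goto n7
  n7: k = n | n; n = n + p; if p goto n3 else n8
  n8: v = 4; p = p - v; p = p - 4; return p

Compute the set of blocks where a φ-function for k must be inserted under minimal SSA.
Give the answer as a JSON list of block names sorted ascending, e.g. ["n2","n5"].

Answer: ["n3", "n7", "n8"]

Analysis:
idom tree: n1←n0 n2←n1 n3←n2 n4←n2 n5←n3 n6←n5 n7←n5 n8←n1
Join-block Dom:
  n3: preds {n2,n7}: {n0,n1,n2} ∩ {n0,n1,n2,n3,n5,n7} = {n0,n1,n2}; idom=n2
  n7: preds {n5,n6}: {n0,n1,n2,n3,n5} ∩ {n0,n1,n2,n3,n5,n6} = {n0,n1,n2,n3,n5}; idom=n5
  n8: preds {n1,n7}: {n0,n1} ∩ {n0,n1,n2,n3,n5,n7} = {n0,n1}; idom=n1

Frontier:
  join n3 pred n2: · stop@n2
  join n3 pred n7: n7→n5→n3 stop@n2
  join n7 pred n5: · stop@n5
  join n7 pred n6: n6 stop@n5
  join n8 pred n1: · stop@n1
  join n8 pred n7: n7→n5→n3→n2 stop@n1
  n0 → ∅
  n1 → ∅
  n2 → {n8}
  n3 → {n3,n8}
  n4 → ∅
  n5 → {n3,n8}
  n6 → {n7}
  n7 → {n3,n8}
  n8 → ∅

φ for k: defs {n3,n6,n7}
  DF⁺ = {n3,n7,n8}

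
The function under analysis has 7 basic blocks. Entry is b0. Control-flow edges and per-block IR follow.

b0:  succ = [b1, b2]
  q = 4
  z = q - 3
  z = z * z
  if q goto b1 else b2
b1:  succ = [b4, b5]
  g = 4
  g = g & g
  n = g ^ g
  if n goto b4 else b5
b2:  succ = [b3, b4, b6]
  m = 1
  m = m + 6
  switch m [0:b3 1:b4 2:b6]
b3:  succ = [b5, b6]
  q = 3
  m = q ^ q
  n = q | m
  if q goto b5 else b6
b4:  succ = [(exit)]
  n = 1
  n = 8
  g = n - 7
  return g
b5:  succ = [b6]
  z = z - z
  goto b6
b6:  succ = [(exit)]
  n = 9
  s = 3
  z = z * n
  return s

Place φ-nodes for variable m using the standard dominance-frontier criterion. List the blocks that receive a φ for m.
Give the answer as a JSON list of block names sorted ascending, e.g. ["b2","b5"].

Answer: ["b4", "b5", "b6"]

Derivation:
idom tree: b1←b0 b2←b0 b3←b2 b4←b0 b5←b0 b6←b0
Dom at joins:
  b4: preds {b1,b2}: {b0,b1} ∩ {b0,b2} = {b0}; idom=b0
  b5: preds {b1,b3}: {b0,b1} ∩ {b0,b2,b3} = {b0}; idom=b0
  b6: preds {b2,b3,b5}: {b0,b2} ∩ {b0,b2,b3} ∩ {b0,b5} = {b0}; idom=b0

DF walk-up:
  join b4 pred b1: b1 stop@b0
  join b4 pred b2: b2 stop@b0
  join b5 pred b1: b1 stop@b0
  join b5 pred b3: b3→b2 stop@b0
  join b6 pred b2: b2 stop@b0
  join b6 pred b3: b3→b2 stop@b0
  join b6 pred b5: b5 stop@b0
  b0: DF=∅
  b1: DF={b4,b5}
  b2: DF={b4,b5,b6}
  b3: DF={b5,b6}
  b4: DF=∅
  b5: DF={b6}
  b6: DF=∅

φ for m: defs {b2,b3}
  DF⁺ = {b4,b5,b6}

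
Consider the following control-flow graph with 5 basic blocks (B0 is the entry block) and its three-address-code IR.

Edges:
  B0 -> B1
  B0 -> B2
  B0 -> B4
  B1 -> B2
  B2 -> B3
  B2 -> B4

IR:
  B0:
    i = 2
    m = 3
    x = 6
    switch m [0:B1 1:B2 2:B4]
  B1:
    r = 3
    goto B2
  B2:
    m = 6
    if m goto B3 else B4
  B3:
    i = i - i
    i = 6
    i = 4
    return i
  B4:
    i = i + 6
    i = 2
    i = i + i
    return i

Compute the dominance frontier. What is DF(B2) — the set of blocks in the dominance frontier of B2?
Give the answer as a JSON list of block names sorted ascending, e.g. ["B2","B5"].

idom tree: B1←B0 B2←B0 B3←B2 B4←B0
Join-block Dom:
  B2: preds {B0,B1}: {B0} ∩ {B0,B1} = {B0}; idom=B0
  B4: preds {B0,B2}: {B0} ∩ {B0,B2} = {B0}; idom=B0

Frontier:
  join B2 pred B0: · stop@B0
  join B2 pred B1: B1 stop@B0
  join B4 pred B0: · stop@B0
  join B4 pred B2: B2 stop@B0
  B0 → ∅
  B1 → {B2}
  B2 → {B4}
  B3 → ∅
  B4 → ∅

DF(B2) = ["B4"]

Answer: ["B4"]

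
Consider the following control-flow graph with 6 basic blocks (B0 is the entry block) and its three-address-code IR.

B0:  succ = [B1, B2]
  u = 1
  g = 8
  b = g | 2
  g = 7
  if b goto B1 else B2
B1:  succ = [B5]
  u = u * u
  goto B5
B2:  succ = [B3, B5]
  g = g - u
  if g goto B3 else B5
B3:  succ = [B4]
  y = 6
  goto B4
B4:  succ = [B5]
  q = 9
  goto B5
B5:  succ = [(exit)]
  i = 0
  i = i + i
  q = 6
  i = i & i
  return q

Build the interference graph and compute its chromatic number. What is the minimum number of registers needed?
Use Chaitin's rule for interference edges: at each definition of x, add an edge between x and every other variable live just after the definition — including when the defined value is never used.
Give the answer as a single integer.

Per-block:
  B0 def {b,g,u} use ∅
  B1 def {u} use {u}
  B2 def {g} use {g,u}
  B3 def {y} use ∅
  B4 def {q} use ∅
  B5 def {i,q} use ∅

Live sets:
  live B0: ∅→{g,u}
  live B1: {u}→∅
  live B2: {g,u}→∅
  live B3: ∅→∅
  live B4: ∅→∅
  live B5: ∅→∅

Conflict graph:
  b — {g,u}
  g — {b,u}
  i — {q}
  q — {i}
  u — {b,g}
  y — ∅

Colouring:
  clique {b,g,u} ⇒ need ≥ 3
  assign b→c0 g→c1 i→c0 q→c1 u→c2 y→c0 — no edge inside a register ⇒ χ ≤ 3
  χ = 3

Answer: 3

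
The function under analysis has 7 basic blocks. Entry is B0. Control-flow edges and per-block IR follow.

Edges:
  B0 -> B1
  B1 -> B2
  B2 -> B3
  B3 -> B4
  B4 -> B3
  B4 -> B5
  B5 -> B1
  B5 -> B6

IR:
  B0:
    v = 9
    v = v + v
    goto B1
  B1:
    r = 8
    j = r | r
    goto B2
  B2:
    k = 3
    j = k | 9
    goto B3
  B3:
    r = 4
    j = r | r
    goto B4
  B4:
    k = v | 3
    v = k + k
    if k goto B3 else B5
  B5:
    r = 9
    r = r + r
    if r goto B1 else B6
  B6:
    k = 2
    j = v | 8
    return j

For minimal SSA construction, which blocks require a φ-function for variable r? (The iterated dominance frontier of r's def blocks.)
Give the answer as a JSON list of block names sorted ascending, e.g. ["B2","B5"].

idom tree: B1←B0 B2←B1 B3←B2 B4←B3 B5←B4 B6←B5
Join-block Dom:
  B1: preds {B0,B5}: {B0} ∩ {B0,B1,B2,B3,B4,B5} = {B0}; idom=B0
  B3: preds {B2,B4}: {B0,B1,B2} ∩ {B0,B1,B2,B3,B4} = {B0,B1,B2}; idom=B2

DF walk-up:
  B1←B0: walk · to B0
  B1←B5: walk B5→B4→B3→B2→B1 to B0
  B3←B2: walk · to B2
  B3←B4: walk B4→B3 to B2
  B0 → ∅
  B1 → {B1}
  B2 → {B1}
  B3 → {B1,B3}
  B4 → {B1,B3}
  B5 → {B1}
  B6 → ∅

φ for r: defs {B1,B3,B5}
  DF⁺ = {B1,B3}

Answer: ["B1", "B3"]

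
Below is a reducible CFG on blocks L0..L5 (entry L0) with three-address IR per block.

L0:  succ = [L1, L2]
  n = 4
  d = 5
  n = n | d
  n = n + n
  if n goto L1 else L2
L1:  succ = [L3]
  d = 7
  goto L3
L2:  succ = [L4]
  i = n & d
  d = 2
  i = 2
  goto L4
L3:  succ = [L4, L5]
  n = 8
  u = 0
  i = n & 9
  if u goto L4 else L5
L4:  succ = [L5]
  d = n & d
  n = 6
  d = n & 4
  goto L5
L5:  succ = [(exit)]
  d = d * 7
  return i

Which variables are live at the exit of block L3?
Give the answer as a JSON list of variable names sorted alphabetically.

Per-block:
  L0 def {d,n} use ∅
  L1 def {d} use ∅
  L2 def {d,i} use {d,n}
  L3 def {i,n,u} use ∅
  L4 def {d,n} use {d,n}
  L5 def {d} use {d,i}

Backward fixpoint:
  L0: in=∅ out={d,n}
  L1: in=∅ out={d}
  L2: in={d,n} out={d,i,n}
  L3: in={d} out={d,i,n}
  L4: in={d,i,n} out={d,i}
  L5: in={d,i} out=∅

live-out(L3) = ["d", "i", "n"]

Answer: ["d", "i", "n"]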